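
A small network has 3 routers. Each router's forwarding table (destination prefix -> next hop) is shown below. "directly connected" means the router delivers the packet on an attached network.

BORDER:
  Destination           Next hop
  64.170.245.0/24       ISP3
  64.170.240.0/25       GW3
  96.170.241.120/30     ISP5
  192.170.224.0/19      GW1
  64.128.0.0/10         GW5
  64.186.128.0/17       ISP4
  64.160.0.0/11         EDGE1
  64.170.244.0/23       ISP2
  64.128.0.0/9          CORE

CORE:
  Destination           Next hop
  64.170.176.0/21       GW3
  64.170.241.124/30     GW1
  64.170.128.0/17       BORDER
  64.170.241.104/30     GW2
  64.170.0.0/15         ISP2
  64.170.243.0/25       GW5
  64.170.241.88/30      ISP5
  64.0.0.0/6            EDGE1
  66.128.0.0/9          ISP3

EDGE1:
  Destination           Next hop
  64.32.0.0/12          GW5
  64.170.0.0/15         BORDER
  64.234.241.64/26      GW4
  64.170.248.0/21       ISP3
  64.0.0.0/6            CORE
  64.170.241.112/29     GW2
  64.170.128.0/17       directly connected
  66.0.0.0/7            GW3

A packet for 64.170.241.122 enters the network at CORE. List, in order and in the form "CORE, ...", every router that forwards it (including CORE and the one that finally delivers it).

At CORE: longest match for 64.170.241.122 is 64.170.128.0/17 -> BORDER
At BORDER: longest match for 64.170.241.122 is 64.160.0.0/11 -> EDGE1
At EDGE1: longest match for 64.170.241.122 is 64.170.128.0/17 -> directly connected

CORE, BORDER, EDGE1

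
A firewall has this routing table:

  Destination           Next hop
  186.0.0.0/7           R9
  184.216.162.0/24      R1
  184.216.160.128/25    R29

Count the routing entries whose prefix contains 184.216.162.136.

Prefixes containing 184.216.162.136:
  184.216.162.0/24 (184.216.162.0 - 184.216.162.255)
Total matching entries: 1.

1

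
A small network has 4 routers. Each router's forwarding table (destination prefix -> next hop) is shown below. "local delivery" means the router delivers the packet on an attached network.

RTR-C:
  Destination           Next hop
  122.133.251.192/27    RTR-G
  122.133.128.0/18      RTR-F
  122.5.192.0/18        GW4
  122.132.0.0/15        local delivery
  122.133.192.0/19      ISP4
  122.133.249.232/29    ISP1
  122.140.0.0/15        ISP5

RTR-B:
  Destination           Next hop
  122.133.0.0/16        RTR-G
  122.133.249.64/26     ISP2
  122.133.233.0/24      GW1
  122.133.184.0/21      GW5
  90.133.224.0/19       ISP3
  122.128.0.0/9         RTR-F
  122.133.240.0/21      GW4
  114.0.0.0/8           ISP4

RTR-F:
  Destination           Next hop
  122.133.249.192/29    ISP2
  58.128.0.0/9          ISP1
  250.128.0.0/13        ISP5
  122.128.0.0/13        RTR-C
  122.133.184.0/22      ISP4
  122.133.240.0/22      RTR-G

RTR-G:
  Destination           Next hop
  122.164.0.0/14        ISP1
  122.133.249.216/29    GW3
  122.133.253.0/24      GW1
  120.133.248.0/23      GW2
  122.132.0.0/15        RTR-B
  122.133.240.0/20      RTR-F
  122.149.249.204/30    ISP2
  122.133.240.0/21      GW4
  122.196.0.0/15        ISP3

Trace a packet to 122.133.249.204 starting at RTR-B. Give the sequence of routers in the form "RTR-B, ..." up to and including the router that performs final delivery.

RTR-B, RTR-G, RTR-F, RTR-C

At RTR-B: longest match for 122.133.249.204 is 122.133.0.0/16 -> RTR-G
At RTR-G: longest match for 122.133.249.204 is 122.133.240.0/20 -> RTR-F
At RTR-F: longest match for 122.133.249.204 is 122.128.0.0/13 -> RTR-C
At RTR-C: longest match for 122.133.249.204 is 122.132.0.0/15 -> local delivery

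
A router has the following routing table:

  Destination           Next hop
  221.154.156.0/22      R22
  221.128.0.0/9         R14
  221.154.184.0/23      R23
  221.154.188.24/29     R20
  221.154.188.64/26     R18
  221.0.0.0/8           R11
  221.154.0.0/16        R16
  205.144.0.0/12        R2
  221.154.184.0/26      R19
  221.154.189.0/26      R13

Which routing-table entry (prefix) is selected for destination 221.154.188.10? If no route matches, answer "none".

221.154.0.0/16

Entries matching 221.154.188.10:
  221.0.0.0/8 (221.0.0.0 - 221.255.255.255)
  221.128.0.0/9 (221.128.0.0 - 221.255.255.255)
  221.154.0.0/16 (221.154.0.0 - 221.154.255.255)
Most specific is 221.154.0.0/16.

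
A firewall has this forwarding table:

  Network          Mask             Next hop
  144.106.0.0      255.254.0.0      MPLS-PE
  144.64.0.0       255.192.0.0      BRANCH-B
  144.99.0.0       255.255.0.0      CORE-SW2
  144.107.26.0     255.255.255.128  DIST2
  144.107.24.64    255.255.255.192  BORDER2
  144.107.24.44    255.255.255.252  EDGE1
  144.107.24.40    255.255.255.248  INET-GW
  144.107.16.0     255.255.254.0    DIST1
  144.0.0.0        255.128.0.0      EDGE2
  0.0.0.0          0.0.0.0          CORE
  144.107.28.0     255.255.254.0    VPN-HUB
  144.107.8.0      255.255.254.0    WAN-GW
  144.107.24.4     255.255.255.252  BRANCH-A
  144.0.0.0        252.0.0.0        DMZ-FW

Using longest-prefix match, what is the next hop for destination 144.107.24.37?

MPLS-PE

Routes whose prefix contains 144.107.24.37:
  0.0.0.0/0 (default, matches everything) -> CORE
  144.0.0.0/6 (144.0.0.0 - 147.255.255.255) -> DMZ-FW
  144.0.0.0/9 (144.0.0.0 - 144.127.255.255) -> EDGE2
  144.64.0.0/10 (144.64.0.0 - 144.127.255.255) -> BRANCH-B
  144.106.0.0/15 (144.106.0.0 - 144.107.255.255) -> MPLS-PE
More-specific entries that do NOT match:
  144.107.24.44/30 (144.107.24.44 - 144.107.24.47) does not contain 144.107.24.37
  144.107.24.4/30 (144.107.24.4 - 144.107.24.7) does not contain 144.107.24.37
  144.107.24.40/29 (144.107.24.40 - 144.107.24.47) does not contain 144.107.24.37
  144.107.24.64/26 (144.107.24.64 - 144.107.24.127) does not contain 144.107.24.37
  144.107.26.0/25 (144.107.26.0 - 144.107.26.127) does not contain 144.107.24.37
  144.107.16.0/23 (144.107.16.0 - 144.107.17.255) does not contain 144.107.24.37
  144.107.28.0/23 (144.107.28.0 - 144.107.29.255) does not contain 144.107.24.37
  144.107.8.0/23 (144.107.8.0 - 144.107.9.255) does not contain 144.107.24.37
  144.99.0.0/16 (144.99.0.0 - 144.99.255.255) does not contain 144.107.24.37
Longest matching prefix is /15 -> next hop MPLS-PE.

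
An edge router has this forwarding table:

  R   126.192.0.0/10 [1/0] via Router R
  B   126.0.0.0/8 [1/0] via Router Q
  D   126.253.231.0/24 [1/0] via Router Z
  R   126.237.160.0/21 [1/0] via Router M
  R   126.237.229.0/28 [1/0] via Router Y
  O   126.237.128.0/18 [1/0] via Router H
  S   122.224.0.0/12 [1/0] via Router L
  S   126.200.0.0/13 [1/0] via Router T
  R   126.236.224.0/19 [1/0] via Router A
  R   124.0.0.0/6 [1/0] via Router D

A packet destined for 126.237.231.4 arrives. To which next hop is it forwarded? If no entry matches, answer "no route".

Routes whose prefix contains 126.237.231.4:
  124.0.0.0/6 (124.0.0.0 - 127.255.255.255) -> Router D
  126.0.0.0/8 (126.0.0.0 - 126.255.255.255) -> Router Q
  126.192.0.0/10 (126.192.0.0 - 126.255.255.255) -> Router R
More-specific entries that do NOT match:
  126.237.229.0/28 (126.237.229.0 - 126.237.229.15) does not contain 126.237.231.4
  126.253.231.0/24 (126.253.231.0 - 126.253.231.255) does not contain 126.237.231.4
  126.237.160.0/21 (126.237.160.0 - 126.237.167.255) does not contain 126.237.231.4
  126.236.224.0/19 (126.236.224.0 - 126.236.255.255) does not contain 126.237.231.4
  126.237.128.0/18 (126.237.128.0 - 126.237.191.255) does not contain 126.237.231.4
  126.200.0.0/13 (126.200.0.0 - 126.207.255.255) does not contain 126.237.231.4
  122.224.0.0/12 (122.224.0.0 - 122.239.255.255) does not contain 126.237.231.4
Longest matching prefix is /10 -> next hop Router R.

Router R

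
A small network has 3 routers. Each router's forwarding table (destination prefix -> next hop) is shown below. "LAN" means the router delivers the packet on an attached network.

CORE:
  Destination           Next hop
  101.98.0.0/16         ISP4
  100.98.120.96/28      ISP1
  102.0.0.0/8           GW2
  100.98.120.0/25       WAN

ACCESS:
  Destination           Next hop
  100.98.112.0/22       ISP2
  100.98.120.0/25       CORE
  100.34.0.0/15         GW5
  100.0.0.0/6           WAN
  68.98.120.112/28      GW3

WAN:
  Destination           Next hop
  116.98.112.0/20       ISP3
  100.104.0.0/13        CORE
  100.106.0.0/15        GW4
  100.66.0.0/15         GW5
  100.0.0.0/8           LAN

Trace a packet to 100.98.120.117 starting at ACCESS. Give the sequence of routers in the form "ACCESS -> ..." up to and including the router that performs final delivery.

ACCESS -> CORE -> WAN

At ACCESS: longest match for 100.98.120.117 is 100.98.120.0/25 -> CORE
At CORE: longest match for 100.98.120.117 is 100.98.120.0/25 -> WAN
At WAN: longest match for 100.98.120.117 is 100.0.0.0/8 -> LAN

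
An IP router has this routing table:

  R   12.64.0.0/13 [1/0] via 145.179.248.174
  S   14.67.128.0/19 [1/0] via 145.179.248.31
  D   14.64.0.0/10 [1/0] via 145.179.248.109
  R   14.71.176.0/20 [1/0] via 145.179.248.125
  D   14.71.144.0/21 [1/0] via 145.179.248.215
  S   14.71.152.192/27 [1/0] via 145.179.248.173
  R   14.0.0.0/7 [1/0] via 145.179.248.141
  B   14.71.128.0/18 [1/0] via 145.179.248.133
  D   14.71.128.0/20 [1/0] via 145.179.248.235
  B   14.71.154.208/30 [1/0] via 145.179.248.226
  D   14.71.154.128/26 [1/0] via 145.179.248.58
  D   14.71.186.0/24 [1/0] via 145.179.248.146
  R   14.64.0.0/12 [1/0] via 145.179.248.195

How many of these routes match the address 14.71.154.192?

Prefixes containing 14.71.154.192:
  14.0.0.0/7 (14.0.0.0 - 15.255.255.255)
  14.64.0.0/10 (14.64.0.0 - 14.127.255.255)
  14.64.0.0/12 (14.64.0.0 - 14.79.255.255)
  14.71.128.0/18 (14.71.128.0 - 14.71.191.255)
Total matching entries: 4.

4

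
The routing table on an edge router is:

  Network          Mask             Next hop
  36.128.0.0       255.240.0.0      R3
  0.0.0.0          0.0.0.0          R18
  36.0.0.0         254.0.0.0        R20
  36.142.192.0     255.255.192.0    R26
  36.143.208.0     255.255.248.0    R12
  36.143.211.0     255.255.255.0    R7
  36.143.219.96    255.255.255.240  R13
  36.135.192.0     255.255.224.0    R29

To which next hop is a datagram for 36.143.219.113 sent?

Routes whose prefix contains 36.143.219.113:
  0.0.0.0/0 (default, matches everything) -> R18
  36.0.0.0/7 (36.0.0.0 - 37.255.255.255) -> R20
  36.128.0.0/12 (36.128.0.0 - 36.143.255.255) -> R3
More-specific entries that do NOT match:
  36.143.219.96/28 (36.143.219.96 - 36.143.219.111) does not contain 36.143.219.113
  36.143.211.0/24 (36.143.211.0 - 36.143.211.255) does not contain 36.143.219.113
  36.143.208.0/21 (36.143.208.0 - 36.143.215.255) does not contain 36.143.219.113
  36.135.192.0/19 (36.135.192.0 - 36.135.223.255) does not contain 36.143.219.113
  36.142.192.0/18 (36.142.192.0 - 36.142.255.255) does not contain 36.143.219.113
Longest matching prefix is /12 -> next hop R3.

R3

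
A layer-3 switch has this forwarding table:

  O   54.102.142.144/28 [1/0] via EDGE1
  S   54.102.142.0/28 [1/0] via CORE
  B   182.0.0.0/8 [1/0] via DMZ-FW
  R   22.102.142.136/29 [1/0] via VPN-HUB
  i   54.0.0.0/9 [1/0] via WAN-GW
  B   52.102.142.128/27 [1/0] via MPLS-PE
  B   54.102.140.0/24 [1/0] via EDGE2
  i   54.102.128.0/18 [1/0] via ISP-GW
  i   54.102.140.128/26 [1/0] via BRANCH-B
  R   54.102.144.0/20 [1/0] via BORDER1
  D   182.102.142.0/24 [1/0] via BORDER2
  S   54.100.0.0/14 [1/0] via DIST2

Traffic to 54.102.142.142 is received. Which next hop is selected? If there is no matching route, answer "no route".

ISP-GW

Routes whose prefix contains 54.102.142.142:
  54.0.0.0/9 (54.0.0.0 - 54.127.255.255) -> WAN-GW
  54.100.0.0/14 (54.100.0.0 - 54.103.255.255) -> DIST2
  54.102.128.0/18 (54.102.128.0 - 54.102.191.255) -> ISP-GW
More-specific entries that do NOT match:
  22.102.142.136/29 (22.102.142.136 - 22.102.142.143) does not contain 54.102.142.142
  54.102.142.144/28 (54.102.142.144 - 54.102.142.159) does not contain 54.102.142.142
  54.102.142.0/28 (54.102.142.0 - 54.102.142.15) does not contain 54.102.142.142
  52.102.142.128/27 (52.102.142.128 - 52.102.142.159) does not contain 54.102.142.142
  54.102.140.128/26 (54.102.140.128 - 54.102.140.191) does not contain 54.102.142.142
  54.102.140.0/24 (54.102.140.0 - 54.102.140.255) does not contain 54.102.142.142
  182.102.142.0/24 (182.102.142.0 - 182.102.142.255) does not contain 54.102.142.142
  54.102.144.0/20 (54.102.144.0 - 54.102.159.255) does not contain 54.102.142.142
Longest matching prefix is /18 -> next hop ISP-GW.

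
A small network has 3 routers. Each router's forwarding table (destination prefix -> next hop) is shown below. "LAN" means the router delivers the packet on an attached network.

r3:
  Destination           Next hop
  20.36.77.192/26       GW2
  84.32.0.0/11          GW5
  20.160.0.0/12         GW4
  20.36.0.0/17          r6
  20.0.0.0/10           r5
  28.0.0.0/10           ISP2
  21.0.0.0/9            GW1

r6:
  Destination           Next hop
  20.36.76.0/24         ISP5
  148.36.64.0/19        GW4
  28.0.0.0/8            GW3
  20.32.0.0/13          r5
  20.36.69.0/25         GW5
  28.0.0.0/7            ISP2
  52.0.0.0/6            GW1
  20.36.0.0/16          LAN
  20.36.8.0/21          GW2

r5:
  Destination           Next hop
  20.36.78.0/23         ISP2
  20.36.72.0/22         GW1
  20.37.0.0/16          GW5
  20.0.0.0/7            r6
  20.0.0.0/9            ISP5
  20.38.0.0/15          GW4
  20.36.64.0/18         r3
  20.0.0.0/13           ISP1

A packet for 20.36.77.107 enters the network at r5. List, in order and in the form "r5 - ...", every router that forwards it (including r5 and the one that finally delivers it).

At r5: longest match for 20.36.77.107 is 20.36.64.0/18 -> r3
At r3: longest match for 20.36.77.107 is 20.36.0.0/17 -> r6
At r6: longest match for 20.36.77.107 is 20.36.0.0/16 -> LAN

r5 - r3 - r6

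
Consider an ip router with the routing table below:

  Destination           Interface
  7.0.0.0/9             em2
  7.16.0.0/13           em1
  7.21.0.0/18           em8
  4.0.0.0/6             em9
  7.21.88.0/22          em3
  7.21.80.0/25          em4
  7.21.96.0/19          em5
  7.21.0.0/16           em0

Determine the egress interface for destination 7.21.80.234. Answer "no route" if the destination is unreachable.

Routes whose prefix contains 7.21.80.234:
  4.0.0.0/6 (4.0.0.0 - 7.255.255.255) -> em9
  7.0.0.0/9 (7.0.0.0 - 7.127.255.255) -> em2
  7.16.0.0/13 (7.16.0.0 - 7.23.255.255) -> em1
  7.21.0.0/16 (7.21.0.0 - 7.21.255.255) -> em0
More-specific entries that do NOT match:
  7.21.80.0/25 (7.21.80.0 - 7.21.80.127) does not contain 7.21.80.234
  7.21.88.0/22 (7.21.88.0 - 7.21.91.255) does not contain 7.21.80.234
  7.21.96.0/19 (7.21.96.0 - 7.21.127.255) does not contain 7.21.80.234
  7.21.0.0/18 (7.21.0.0 - 7.21.63.255) does not contain 7.21.80.234
Longest matching prefix is /16 -> interface em0.

em0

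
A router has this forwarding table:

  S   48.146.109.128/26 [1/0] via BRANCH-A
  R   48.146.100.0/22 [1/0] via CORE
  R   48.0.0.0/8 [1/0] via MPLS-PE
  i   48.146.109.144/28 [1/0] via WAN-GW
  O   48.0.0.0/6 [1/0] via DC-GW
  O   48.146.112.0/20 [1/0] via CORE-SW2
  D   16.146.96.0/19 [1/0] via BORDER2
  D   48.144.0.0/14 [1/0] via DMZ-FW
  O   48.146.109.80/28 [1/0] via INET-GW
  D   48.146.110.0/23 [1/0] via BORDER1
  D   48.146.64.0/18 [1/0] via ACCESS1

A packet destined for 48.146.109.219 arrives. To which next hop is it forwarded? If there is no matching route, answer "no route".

ACCESS1

Routes whose prefix contains 48.146.109.219:
  48.0.0.0/6 (48.0.0.0 - 51.255.255.255) -> DC-GW
  48.0.0.0/8 (48.0.0.0 - 48.255.255.255) -> MPLS-PE
  48.144.0.0/14 (48.144.0.0 - 48.147.255.255) -> DMZ-FW
  48.146.64.0/18 (48.146.64.0 - 48.146.127.255) -> ACCESS1
More-specific entries that do NOT match:
  48.146.109.144/28 (48.146.109.144 - 48.146.109.159) does not contain 48.146.109.219
  48.146.109.80/28 (48.146.109.80 - 48.146.109.95) does not contain 48.146.109.219
  48.146.109.128/26 (48.146.109.128 - 48.146.109.191) does not contain 48.146.109.219
  48.146.110.0/23 (48.146.110.0 - 48.146.111.255) does not contain 48.146.109.219
  48.146.100.0/22 (48.146.100.0 - 48.146.103.255) does not contain 48.146.109.219
  48.146.112.0/20 (48.146.112.0 - 48.146.127.255) does not contain 48.146.109.219
  16.146.96.0/19 (16.146.96.0 - 16.146.127.255) does not contain 48.146.109.219
Longest matching prefix is /18 -> next hop ACCESS1.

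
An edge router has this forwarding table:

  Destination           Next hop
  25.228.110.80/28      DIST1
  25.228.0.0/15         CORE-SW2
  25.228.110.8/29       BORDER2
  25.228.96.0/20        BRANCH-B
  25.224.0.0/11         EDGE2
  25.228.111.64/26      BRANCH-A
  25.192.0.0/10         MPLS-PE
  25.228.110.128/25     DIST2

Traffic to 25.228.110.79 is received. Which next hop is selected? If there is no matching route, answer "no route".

Routes whose prefix contains 25.228.110.79:
  25.192.0.0/10 (25.192.0.0 - 25.255.255.255) -> MPLS-PE
  25.224.0.0/11 (25.224.0.0 - 25.255.255.255) -> EDGE2
  25.228.0.0/15 (25.228.0.0 - 25.229.255.255) -> CORE-SW2
  25.228.96.0/20 (25.228.96.0 - 25.228.111.255) -> BRANCH-B
More-specific entries that do NOT match:
  25.228.110.8/29 (25.228.110.8 - 25.228.110.15) does not contain 25.228.110.79
  25.228.110.80/28 (25.228.110.80 - 25.228.110.95) does not contain 25.228.110.79
  25.228.111.64/26 (25.228.111.64 - 25.228.111.127) does not contain 25.228.110.79
  25.228.110.128/25 (25.228.110.128 - 25.228.110.255) does not contain 25.228.110.79
Longest matching prefix is /20 -> next hop BRANCH-B.

BRANCH-B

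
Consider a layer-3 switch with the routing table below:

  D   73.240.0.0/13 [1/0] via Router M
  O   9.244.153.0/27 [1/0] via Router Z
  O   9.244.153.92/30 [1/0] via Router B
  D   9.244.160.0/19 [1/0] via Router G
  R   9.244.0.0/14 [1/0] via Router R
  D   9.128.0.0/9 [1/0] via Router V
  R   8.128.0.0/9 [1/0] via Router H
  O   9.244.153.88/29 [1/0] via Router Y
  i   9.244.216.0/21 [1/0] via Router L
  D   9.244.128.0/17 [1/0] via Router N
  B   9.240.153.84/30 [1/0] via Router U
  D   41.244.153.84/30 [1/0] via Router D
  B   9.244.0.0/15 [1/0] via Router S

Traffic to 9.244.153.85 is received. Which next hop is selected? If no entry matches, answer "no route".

Routes whose prefix contains 9.244.153.85:
  9.128.0.0/9 (9.128.0.0 - 9.255.255.255) -> Router V
  9.244.0.0/14 (9.244.0.0 - 9.247.255.255) -> Router R
  9.244.0.0/15 (9.244.0.0 - 9.245.255.255) -> Router S
  9.244.128.0/17 (9.244.128.0 - 9.244.255.255) -> Router N
More-specific entries that do NOT match:
  9.244.153.92/30 (9.244.153.92 - 9.244.153.95) does not contain 9.244.153.85
  9.240.153.84/30 (9.240.153.84 - 9.240.153.87) does not contain 9.244.153.85
  41.244.153.84/30 (41.244.153.84 - 41.244.153.87) does not contain 9.244.153.85
  9.244.153.88/29 (9.244.153.88 - 9.244.153.95) does not contain 9.244.153.85
  9.244.153.0/27 (9.244.153.0 - 9.244.153.31) does not contain 9.244.153.85
  9.244.216.0/21 (9.244.216.0 - 9.244.223.255) does not contain 9.244.153.85
  9.244.160.0/19 (9.244.160.0 - 9.244.191.255) does not contain 9.244.153.85
Longest matching prefix is /17 -> next hop Router N.

Router N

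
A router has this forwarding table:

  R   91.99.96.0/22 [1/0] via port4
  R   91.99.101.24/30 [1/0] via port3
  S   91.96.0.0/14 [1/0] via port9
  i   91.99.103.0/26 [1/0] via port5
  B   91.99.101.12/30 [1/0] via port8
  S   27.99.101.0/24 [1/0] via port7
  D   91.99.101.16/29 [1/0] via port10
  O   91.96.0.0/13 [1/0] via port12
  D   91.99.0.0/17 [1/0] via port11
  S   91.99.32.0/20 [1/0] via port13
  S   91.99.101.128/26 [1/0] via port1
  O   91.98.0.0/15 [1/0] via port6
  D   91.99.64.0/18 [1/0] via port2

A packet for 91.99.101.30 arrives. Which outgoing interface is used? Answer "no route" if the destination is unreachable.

port2

Routes whose prefix contains 91.99.101.30:
  91.96.0.0/13 (91.96.0.0 - 91.103.255.255) -> port12
  91.96.0.0/14 (91.96.0.0 - 91.99.255.255) -> port9
  91.98.0.0/15 (91.98.0.0 - 91.99.255.255) -> port6
  91.99.0.0/17 (91.99.0.0 - 91.99.127.255) -> port11
  91.99.64.0/18 (91.99.64.0 - 91.99.127.255) -> port2
More-specific entries that do NOT match:
  91.99.101.24/30 (91.99.101.24 - 91.99.101.27) does not contain 91.99.101.30
  91.99.101.12/30 (91.99.101.12 - 91.99.101.15) does not contain 91.99.101.30
  91.99.101.16/29 (91.99.101.16 - 91.99.101.23) does not contain 91.99.101.30
  91.99.103.0/26 (91.99.103.0 - 91.99.103.63) does not contain 91.99.101.30
  91.99.101.128/26 (91.99.101.128 - 91.99.101.191) does not contain 91.99.101.30
  27.99.101.0/24 (27.99.101.0 - 27.99.101.255) does not contain 91.99.101.30
  91.99.96.0/22 (91.99.96.0 - 91.99.99.255) does not contain 91.99.101.30
  91.99.32.0/20 (91.99.32.0 - 91.99.47.255) does not contain 91.99.101.30
Longest matching prefix is /18 -> interface port2.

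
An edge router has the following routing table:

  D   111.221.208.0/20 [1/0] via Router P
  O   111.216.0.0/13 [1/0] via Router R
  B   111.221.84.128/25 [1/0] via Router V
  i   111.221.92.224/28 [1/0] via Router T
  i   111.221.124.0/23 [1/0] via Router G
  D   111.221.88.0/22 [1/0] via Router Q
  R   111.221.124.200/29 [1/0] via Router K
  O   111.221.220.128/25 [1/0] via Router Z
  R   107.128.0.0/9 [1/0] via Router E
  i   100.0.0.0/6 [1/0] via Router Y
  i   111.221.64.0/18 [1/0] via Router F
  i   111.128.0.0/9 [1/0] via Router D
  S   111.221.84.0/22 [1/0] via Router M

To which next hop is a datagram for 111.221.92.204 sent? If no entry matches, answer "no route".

Routes whose prefix contains 111.221.92.204:
  111.128.0.0/9 (111.128.0.0 - 111.255.255.255) -> Router D
  111.216.0.0/13 (111.216.0.0 - 111.223.255.255) -> Router R
  111.221.64.0/18 (111.221.64.0 - 111.221.127.255) -> Router F
More-specific entries that do NOT match:
  111.221.124.200/29 (111.221.124.200 - 111.221.124.207) does not contain 111.221.92.204
  111.221.92.224/28 (111.221.92.224 - 111.221.92.239) does not contain 111.221.92.204
  111.221.84.128/25 (111.221.84.128 - 111.221.84.255) does not contain 111.221.92.204
  111.221.220.128/25 (111.221.220.128 - 111.221.220.255) does not contain 111.221.92.204
  111.221.124.0/23 (111.221.124.0 - 111.221.125.255) does not contain 111.221.92.204
  111.221.88.0/22 (111.221.88.0 - 111.221.91.255) does not contain 111.221.92.204
  111.221.84.0/22 (111.221.84.0 - 111.221.87.255) does not contain 111.221.92.204
  111.221.208.0/20 (111.221.208.0 - 111.221.223.255) does not contain 111.221.92.204
Longest matching prefix is /18 -> next hop Router F.

Router F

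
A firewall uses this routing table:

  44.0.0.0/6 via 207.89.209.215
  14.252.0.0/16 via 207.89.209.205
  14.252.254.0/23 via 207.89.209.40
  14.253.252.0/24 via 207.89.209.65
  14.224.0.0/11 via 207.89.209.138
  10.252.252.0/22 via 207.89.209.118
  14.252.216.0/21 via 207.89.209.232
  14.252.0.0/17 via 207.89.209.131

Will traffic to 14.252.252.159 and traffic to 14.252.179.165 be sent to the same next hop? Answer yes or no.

14.252.252.159: longest match 14.252.0.0/16 -> 207.89.209.205
14.252.179.165: longest match 14.252.0.0/16 -> 207.89.209.205

yes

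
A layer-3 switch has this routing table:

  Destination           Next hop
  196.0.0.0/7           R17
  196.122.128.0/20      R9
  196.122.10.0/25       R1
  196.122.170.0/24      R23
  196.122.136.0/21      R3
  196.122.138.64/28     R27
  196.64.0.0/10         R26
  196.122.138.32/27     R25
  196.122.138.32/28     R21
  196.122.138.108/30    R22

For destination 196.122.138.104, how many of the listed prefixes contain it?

4

Prefixes containing 196.122.138.104:
  196.0.0.0/7 (196.0.0.0 - 197.255.255.255)
  196.64.0.0/10 (196.64.0.0 - 196.127.255.255)
  196.122.128.0/20 (196.122.128.0 - 196.122.143.255)
  196.122.136.0/21 (196.122.136.0 - 196.122.143.255)
Total matching entries: 4.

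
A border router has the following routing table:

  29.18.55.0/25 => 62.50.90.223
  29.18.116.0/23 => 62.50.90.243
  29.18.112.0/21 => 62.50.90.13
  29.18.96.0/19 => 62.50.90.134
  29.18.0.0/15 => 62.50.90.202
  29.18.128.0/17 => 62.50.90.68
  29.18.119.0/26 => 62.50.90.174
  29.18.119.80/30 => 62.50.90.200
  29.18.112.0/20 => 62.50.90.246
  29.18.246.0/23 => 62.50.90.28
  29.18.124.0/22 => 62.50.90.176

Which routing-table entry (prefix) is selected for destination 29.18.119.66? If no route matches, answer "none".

Entries matching 29.18.119.66:
  29.18.0.0/15 (29.18.0.0 - 29.19.255.255)
  29.18.96.0/19 (29.18.96.0 - 29.18.127.255)
  29.18.112.0/20 (29.18.112.0 - 29.18.127.255)
  29.18.112.0/21 (29.18.112.0 - 29.18.119.255)
Most specific is 29.18.112.0/21.

29.18.112.0/21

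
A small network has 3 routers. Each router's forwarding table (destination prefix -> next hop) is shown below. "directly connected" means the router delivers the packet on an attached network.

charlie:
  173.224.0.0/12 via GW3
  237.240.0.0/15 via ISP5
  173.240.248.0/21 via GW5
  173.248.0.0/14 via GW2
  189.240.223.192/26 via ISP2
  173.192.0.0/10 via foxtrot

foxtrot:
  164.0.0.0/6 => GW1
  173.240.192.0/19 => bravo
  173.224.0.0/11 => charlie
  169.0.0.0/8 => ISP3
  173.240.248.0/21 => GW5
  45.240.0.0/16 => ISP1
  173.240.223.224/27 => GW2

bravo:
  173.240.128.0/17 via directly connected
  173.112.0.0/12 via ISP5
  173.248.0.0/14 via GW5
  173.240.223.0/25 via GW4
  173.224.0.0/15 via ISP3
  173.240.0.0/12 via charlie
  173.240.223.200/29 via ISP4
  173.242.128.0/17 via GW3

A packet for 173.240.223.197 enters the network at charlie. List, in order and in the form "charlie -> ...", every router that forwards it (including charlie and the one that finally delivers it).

charlie -> foxtrot -> bravo

At charlie: longest match for 173.240.223.197 is 173.192.0.0/10 -> foxtrot
At foxtrot: longest match for 173.240.223.197 is 173.240.192.0/19 -> bravo
At bravo: longest match for 173.240.223.197 is 173.240.128.0/17 -> directly connected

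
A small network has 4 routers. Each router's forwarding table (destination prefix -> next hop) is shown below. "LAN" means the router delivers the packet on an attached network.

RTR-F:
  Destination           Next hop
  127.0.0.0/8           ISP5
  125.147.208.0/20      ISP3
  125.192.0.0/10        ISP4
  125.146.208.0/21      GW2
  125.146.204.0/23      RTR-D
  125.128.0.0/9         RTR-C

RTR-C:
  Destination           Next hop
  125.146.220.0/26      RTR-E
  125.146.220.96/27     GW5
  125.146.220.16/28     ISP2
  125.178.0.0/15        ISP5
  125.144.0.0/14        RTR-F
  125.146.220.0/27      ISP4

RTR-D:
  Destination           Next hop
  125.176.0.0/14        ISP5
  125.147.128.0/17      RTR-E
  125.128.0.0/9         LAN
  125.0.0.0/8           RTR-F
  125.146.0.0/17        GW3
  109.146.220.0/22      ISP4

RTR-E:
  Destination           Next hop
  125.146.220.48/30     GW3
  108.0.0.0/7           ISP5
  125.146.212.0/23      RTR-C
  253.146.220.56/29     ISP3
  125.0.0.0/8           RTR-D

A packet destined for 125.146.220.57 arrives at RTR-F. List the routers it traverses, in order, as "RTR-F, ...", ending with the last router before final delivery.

At RTR-F: longest match for 125.146.220.57 is 125.128.0.0/9 -> RTR-C
At RTR-C: longest match for 125.146.220.57 is 125.146.220.0/26 -> RTR-E
At RTR-E: longest match for 125.146.220.57 is 125.0.0.0/8 -> RTR-D
At RTR-D: longest match for 125.146.220.57 is 125.128.0.0/9 -> LAN

RTR-F, RTR-C, RTR-E, RTR-D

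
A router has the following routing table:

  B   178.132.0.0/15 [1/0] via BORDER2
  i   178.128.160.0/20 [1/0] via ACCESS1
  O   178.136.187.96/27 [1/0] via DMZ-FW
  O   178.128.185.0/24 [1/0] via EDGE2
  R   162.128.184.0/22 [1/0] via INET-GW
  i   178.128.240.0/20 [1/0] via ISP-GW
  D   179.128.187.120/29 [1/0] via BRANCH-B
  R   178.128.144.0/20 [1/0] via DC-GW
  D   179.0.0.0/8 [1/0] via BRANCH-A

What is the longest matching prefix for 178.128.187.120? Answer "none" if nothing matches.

178.128.187.120 is outside every listed prefix and there is no default route.

none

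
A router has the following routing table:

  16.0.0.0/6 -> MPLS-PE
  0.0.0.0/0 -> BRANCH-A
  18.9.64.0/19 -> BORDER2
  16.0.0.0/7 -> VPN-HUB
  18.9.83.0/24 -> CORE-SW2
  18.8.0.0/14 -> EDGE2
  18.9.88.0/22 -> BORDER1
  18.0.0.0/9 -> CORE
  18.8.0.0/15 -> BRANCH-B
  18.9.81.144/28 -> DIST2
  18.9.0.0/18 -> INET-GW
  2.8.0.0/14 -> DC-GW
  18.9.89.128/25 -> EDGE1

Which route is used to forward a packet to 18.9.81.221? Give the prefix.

18.9.64.0/19

Entries matching 18.9.81.221:
  0.0.0.0/0 (default, matches everything)
  16.0.0.0/6 (16.0.0.0 - 19.255.255.255)
  18.0.0.0/9 (18.0.0.0 - 18.127.255.255)
  18.8.0.0/14 (18.8.0.0 - 18.11.255.255)
  18.8.0.0/15 (18.8.0.0 - 18.9.255.255)
  18.9.64.0/19 (18.9.64.0 - 18.9.95.255)
Most specific is 18.9.64.0/19.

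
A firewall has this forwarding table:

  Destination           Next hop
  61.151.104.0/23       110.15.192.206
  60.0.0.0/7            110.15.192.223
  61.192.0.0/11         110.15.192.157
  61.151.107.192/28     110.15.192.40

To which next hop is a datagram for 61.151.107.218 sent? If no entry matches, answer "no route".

110.15.192.223

Routes whose prefix contains 61.151.107.218:
  60.0.0.0/7 (60.0.0.0 - 61.255.255.255) -> 110.15.192.223
More-specific entries that do NOT match:
  61.151.107.192/28 (61.151.107.192 - 61.151.107.207) does not contain 61.151.107.218
  61.151.104.0/23 (61.151.104.0 - 61.151.105.255) does not contain 61.151.107.218
  61.192.0.0/11 (61.192.0.0 - 61.223.255.255) does not contain 61.151.107.218
Longest matching prefix is /7 -> next hop 110.15.192.223.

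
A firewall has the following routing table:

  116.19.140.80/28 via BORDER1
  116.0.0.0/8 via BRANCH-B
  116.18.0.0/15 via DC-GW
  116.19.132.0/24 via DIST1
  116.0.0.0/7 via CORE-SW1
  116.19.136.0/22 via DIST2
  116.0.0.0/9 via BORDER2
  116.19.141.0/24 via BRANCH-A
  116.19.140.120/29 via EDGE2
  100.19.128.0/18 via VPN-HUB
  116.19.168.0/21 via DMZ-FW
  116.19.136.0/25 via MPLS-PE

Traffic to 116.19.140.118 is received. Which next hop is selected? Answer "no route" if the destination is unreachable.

Routes whose prefix contains 116.19.140.118:
  116.0.0.0/7 (116.0.0.0 - 117.255.255.255) -> CORE-SW1
  116.0.0.0/8 (116.0.0.0 - 116.255.255.255) -> BRANCH-B
  116.0.0.0/9 (116.0.0.0 - 116.127.255.255) -> BORDER2
  116.18.0.0/15 (116.18.0.0 - 116.19.255.255) -> DC-GW
More-specific entries that do NOT match:
  116.19.140.120/29 (116.19.140.120 - 116.19.140.127) does not contain 116.19.140.118
  116.19.140.80/28 (116.19.140.80 - 116.19.140.95) does not contain 116.19.140.118
  116.19.136.0/25 (116.19.136.0 - 116.19.136.127) does not contain 116.19.140.118
  116.19.132.0/24 (116.19.132.0 - 116.19.132.255) does not contain 116.19.140.118
  116.19.141.0/24 (116.19.141.0 - 116.19.141.255) does not contain 116.19.140.118
  116.19.136.0/22 (116.19.136.0 - 116.19.139.255) does not contain 116.19.140.118
  116.19.168.0/21 (116.19.168.0 - 116.19.175.255) does not contain 116.19.140.118
  100.19.128.0/18 (100.19.128.0 - 100.19.191.255) does not contain 116.19.140.118
Longest matching prefix is /15 -> next hop DC-GW.

DC-GW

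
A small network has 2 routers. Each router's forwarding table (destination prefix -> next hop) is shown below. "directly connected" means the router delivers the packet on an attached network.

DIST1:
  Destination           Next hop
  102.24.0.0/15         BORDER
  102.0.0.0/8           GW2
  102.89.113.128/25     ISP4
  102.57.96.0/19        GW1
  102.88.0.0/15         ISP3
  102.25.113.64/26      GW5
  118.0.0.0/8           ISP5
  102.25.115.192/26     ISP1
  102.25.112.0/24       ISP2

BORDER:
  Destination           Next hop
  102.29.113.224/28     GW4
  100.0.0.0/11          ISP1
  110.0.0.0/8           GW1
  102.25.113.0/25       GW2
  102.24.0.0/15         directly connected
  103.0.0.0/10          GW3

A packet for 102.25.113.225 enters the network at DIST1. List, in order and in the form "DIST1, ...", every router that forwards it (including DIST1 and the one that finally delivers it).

DIST1, BORDER

At DIST1: longest match for 102.25.113.225 is 102.24.0.0/15 -> BORDER
At BORDER: longest match for 102.25.113.225 is 102.24.0.0/15 -> directly connected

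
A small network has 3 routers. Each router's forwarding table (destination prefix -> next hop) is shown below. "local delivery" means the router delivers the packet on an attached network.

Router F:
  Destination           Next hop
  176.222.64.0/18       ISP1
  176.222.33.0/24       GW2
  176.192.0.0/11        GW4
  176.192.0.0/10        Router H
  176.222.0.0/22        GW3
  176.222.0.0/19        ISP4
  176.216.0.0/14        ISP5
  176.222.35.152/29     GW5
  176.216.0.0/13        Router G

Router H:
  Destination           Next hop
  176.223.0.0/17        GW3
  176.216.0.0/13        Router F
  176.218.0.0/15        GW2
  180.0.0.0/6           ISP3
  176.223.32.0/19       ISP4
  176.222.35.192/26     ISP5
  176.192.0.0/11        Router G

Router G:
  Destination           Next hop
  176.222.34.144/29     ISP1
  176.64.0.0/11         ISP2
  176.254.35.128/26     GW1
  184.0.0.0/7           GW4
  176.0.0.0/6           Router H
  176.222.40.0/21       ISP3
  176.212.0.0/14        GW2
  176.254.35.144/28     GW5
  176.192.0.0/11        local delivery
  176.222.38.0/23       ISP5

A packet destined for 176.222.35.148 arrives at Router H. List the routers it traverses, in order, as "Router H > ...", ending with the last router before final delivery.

At Router H: longest match for 176.222.35.148 is 176.216.0.0/13 -> Router F
At Router F: longest match for 176.222.35.148 is 176.216.0.0/13 -> Router G
At Router G: longest match for 176.222.35.148 is 176.192.0.0/11 -> local delivery

Router H > Router F > Router G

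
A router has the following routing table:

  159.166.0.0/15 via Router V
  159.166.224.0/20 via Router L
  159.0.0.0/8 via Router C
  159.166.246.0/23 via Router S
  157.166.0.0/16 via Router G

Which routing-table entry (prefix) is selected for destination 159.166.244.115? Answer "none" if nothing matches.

159.166.0.0/15

Entries matching 159.166.244.115:
  159.0.0.0/8 (159.0.0.0 - 159.255.255.255)
  159.166.0.0/15 (159.166.0.0 - 159.167.255.255)
Most specific is 159.166.0.0/15.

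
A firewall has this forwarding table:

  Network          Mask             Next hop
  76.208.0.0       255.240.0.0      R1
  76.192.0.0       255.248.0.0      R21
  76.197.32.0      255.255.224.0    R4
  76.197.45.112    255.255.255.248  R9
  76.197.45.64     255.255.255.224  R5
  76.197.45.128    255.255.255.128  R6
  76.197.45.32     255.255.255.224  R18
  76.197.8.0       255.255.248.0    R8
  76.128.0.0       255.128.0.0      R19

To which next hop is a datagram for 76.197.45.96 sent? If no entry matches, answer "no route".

Routes whose prefix contains 76.197.45.96:
  76.128.0.0/9 (76.128.0.0 - 76.255.255.255) -> R19
  76.192.0.0/13 (76.192.0.0 - 76.199.255.255) -> R21
  76.197.32.0/19 (76.197.32.0 - 76.197.63.255) -> R4
More-specific entries that do NOT match:
  76.197.45.112/29 (76.197.45.112 - 76.197.45.119) does not contain 76.197.45.96
  76.197.45.64/27 (76.197.45.64 - 76.197.45.95) does not contain 76.197.45.96
  76.197.45.32/27 (76.197.45.32 - 76.197.45.63) does not contain 76.197.45.96
  76.197.45.128/25 (76.197.45.128 - 76.197.45.255) does not contain 76.197.45.96
  76.197.8.0/21 (76.197.8.0 - 76.197.15.255) does not contain 76.197.45.96
Longest matching prefix is /19 -> next hop R4.

R4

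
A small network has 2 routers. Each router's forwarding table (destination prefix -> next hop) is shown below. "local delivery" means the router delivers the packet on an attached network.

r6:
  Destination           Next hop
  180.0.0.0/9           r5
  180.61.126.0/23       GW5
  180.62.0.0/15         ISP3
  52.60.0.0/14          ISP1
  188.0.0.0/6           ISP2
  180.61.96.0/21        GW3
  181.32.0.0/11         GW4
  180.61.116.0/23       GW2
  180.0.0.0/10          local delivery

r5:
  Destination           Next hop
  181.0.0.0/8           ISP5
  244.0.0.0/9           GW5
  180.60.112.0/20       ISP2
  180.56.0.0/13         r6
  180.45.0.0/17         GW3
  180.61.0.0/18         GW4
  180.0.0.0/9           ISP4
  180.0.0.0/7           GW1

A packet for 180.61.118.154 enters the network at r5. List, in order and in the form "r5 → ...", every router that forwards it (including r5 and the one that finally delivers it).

At r5: longest match for 180.61.118.154 is 180.56.0.0/13 -> r6
At r6: longest match for 180.61.118.154 is 180.0.0.0/10 -> local delivery

r5 → r6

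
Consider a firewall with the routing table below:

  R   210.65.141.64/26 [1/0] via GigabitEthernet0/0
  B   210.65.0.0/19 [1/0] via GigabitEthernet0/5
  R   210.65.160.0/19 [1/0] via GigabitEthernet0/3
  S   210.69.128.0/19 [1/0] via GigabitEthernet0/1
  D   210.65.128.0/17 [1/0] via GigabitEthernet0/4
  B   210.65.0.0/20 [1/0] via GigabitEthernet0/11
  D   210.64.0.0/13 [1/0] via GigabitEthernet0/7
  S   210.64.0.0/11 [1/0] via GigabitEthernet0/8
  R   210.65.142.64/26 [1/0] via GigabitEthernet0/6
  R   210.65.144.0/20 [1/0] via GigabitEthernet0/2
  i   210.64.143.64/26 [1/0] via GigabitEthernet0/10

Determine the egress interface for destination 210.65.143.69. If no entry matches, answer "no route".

Routes whose prefix contains 210.65.143.69:
  210.64.0.0/11 (210.64.0.0 - 210.95.255.255) -> GigabitEthernet0/8
  210.64.0.0/13 (210.64.0.0 - 210.71.255.255) -> GigabitEthernet0/7
  210.65.128.0/17 (210.65.128.0 - 210.65.255.255) -> GigabitEthernet0/4
More-specific entries that do NOT match:
  210.65.141.64/26 (210.65.141.64 - 210.65.141.127) does not contain 210.65.143.69
  210.65.142.64/26 (210.65.142.64 - 210.65.142.127) does not contain 210.65.143.69
  210.64.143.64/26 (210.64.143.64 - 210.64.143.127) does not contain 210.65.143.69
  210.65.0.0/20 (210.65.0.0 - 210.65.15.255) does not contain 210.65.143.69
  210.65.144.0/20 (210.65.144.0 - 210.65.159.255) does not contain 210.65.143.69
  210.65.0.0/19 (210.65.0.0 - 210.65.31.255) does not contain 210.65.143.69
  210.65.160.0/19 (210.65.160.0 - 210.65.191.255) does not contain 210.65.143.69
  210.69.128.0/19 (210.69.128.0 - 210.69.159.255) does not contain 210.65.143.69
Longest matching prefix is /17 -> interface GigabitEthernet0/4.

GigabitEthernet0/4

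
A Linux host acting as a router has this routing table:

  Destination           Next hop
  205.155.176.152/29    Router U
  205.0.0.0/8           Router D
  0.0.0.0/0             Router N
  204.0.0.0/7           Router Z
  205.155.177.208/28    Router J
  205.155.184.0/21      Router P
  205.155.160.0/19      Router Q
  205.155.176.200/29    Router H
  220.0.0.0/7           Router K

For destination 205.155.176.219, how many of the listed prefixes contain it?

Prefixes containing 205.155.176.219:
  0.0.0.0/0 (default, matches everything)
  204.0.0.0/7 (204.0.0.0 - 205.255.255.255)
  205.0.0.0/8 (205.0.0.0 - 205.255.255.255)
  205.155.160.0/19 (205.155.160.0 - 205.155.191.255)
Total matching entries: 4.

4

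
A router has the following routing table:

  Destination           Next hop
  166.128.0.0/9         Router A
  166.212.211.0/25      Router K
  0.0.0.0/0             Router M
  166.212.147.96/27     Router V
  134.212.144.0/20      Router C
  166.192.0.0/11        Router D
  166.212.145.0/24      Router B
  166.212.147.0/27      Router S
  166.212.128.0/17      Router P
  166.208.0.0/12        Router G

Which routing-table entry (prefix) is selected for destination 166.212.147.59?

166.212.128.0/17

Entries matching 166.212.147.59:
  0.0.0.0/0 (default, matches everything)
  166.128.0.0/9 (166.128.0.0 - 166.255.255.255)
  166.192.0.0/11 (166.192.0.0 - 166.223.255.255)
  166.208.0.0/12 (166.208.0.0 - 166.223.255.255)
  166.212.128.0/17 (166.212.128.0 - 166.212.255.255)
Most specific is 166.212.128.0/17.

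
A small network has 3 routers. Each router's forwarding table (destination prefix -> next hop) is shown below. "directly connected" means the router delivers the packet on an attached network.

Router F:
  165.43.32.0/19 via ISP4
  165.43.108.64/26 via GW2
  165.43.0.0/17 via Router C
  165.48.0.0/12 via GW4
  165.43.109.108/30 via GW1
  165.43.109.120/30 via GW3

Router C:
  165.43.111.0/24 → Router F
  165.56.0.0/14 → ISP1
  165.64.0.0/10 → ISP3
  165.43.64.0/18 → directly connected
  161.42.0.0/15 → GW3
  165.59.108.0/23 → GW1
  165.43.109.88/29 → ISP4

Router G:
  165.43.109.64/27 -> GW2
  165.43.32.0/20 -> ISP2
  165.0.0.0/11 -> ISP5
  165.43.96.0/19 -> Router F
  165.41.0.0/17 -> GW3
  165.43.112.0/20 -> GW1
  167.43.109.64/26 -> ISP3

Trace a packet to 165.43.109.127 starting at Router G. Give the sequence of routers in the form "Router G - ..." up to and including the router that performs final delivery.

Router G - Router F - Router C

At Router G: longest match for 165.43.109.127 is 165.43.96.0/19 -> Router F
At Router F: longest match for 165.43.109.127 is 165.43.0.0/17 -> Router C
At Router C: longest match for 165.43.109.127 is 165.43.64.0/18 -> directly connected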